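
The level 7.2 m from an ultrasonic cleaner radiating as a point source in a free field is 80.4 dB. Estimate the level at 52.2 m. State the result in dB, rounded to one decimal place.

Spherical spreading from a point source gives a 20·log₁₀(r₂/r₁) drop.
L₂ = 80.4 − 20·log₁₀(52.2/7.2) = 80.4 − 17.207 = 63.19 dB.

63.2 dB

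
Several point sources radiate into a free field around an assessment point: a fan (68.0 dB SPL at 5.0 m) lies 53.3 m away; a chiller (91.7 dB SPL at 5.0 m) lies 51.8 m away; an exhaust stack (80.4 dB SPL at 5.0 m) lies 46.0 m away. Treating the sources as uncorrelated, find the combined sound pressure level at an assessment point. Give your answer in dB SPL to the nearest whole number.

72 dB SPL

Propagate each source to the receiver with L = L_ref − 20·log₁₀(r/r_ref), then add intensities.
fan: 68.0 − 20·log₁₀(53.3/5.0) = 68.0 − 20.56 = 47.44 dB SPL.
chiller: 91.7 − 20·log₁₀(51.8/5.0) = 91.7 − 20.31 = 71.39 dB SPL.
exhaust stack: 80.4 − 20·log₁₀(46.0/5.0) = 80.4 − 19.28 = 61.12 dB SPL.
Σ 10^(L/10) = 1.513e+07 → L_total = 10·log₁₀(1.513e+07) = 71.80 dB SPL.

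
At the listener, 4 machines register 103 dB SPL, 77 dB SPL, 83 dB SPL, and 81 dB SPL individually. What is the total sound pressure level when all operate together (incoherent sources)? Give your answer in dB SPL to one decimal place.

Incoherent sources combine by intensity addition: L_total = 10·log₁₀(Σ 10^(L_i/10)).
Σ 10^(L/10) = 10^(103/10) + 10^(77/10) + 10^(83/10) + 10^(81/10) = 2.033e+10.
L_total = 10·log₁₀(2.033e+10) = 103.08 dB SPL.

103.1 dB SPL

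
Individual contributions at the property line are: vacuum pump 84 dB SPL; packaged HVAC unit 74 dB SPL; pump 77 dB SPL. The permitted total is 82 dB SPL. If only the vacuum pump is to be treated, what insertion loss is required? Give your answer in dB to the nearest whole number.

5 dB

Everything except the vacuum pump sums to 10^(74/10) + 10^(77/10) = 7.524e+07 in linear terms, 78.76 dB SPL.
To meet 82 dB SPL overall, the treated vacuum pump may contribute at most 10^(82/10) − 7.524e+07 = 8.325e+07, i.e. 79.20 dB SPL.
Required insertion loss = 84 − 79.20 = 4.80 dB.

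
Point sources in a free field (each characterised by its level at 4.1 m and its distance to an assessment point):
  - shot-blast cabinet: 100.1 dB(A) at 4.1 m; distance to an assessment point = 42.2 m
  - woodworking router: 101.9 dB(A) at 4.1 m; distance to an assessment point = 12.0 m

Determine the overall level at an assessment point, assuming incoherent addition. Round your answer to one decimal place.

92.8 dB(A)

Apply inverse-square spreading to bring every level to the receiver, then sum 10^(L/10).
shot-blast cabinet: 100.1 − 20·log₁₀(42.2/4.1) = 100.1 − 20.25 = 79.85 dB(A).
woodworking router: 101.9 − 20·log₁₀(12.0/4.1) = 101.9 − 9.33 = 92.57 dB(A).
Σ 10^(L/10) = 1.905e+09 → L_total = 10·log₁₀(1.905e+09) = 92.80 dB(A).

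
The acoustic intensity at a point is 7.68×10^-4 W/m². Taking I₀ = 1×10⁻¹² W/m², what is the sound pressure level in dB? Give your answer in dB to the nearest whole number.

L = 10·log₁₀(I/I₀) = 10·log₁₀(7.68×10^-4/10⁻¹²) = 10·log₁₀(7.68×10^8).
L = 10·(0.8854 + 8) = 88.85 dB.

89 dB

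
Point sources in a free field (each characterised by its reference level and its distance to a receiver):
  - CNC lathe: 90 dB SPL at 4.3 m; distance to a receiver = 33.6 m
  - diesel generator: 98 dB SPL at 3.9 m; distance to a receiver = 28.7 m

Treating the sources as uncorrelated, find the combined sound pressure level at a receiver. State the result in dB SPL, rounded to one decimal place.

Propagate each source to the receiver with L = L_ref − 20·log₁₀(r/r_ref), then add intensities.
CNC lathe: 90 − 20·log₁₀(33.6/4.3) = 90 − 17.86 = 72.14 dB SPL.
diesel generator: 98 − 20·log₁₀(28.7/3.9) = 98 − 17.34 = 80.66 dB SPL.
Σ 10^(L/10) = 1.329e+08 → L_total = 10·log₁₀(1.329e+08) = 81.23 dB SPL.

81.2 dB SPL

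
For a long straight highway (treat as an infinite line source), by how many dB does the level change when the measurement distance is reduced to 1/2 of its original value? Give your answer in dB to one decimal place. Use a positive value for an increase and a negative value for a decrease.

+3.0 dB

A line source loses 3 dB per doubling of distance; generally ΔL = −10·log₁₀(r₂/r₁).
ΔL = −10·log₁₀(0.5) = +3.01 dB.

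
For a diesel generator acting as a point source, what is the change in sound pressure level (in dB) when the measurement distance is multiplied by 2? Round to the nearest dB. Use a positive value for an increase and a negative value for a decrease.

-6 dB

With spherical spreading the level changes by −20·log₁₀(r₂/r₁).
ΔL = −20·log₁₀(2) = -6.02 dB.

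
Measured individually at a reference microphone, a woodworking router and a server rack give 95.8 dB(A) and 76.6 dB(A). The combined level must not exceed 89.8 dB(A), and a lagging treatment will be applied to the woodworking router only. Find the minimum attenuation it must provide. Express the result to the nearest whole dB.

6 dB

The untreated sources together contribute 10^(76.6/10) = 4.571e+07, i.e. 76.60 dB(A).
The limit corresponds to 10^(89.8/10) = 9.550e+08; subtracting the fixed part leaves 9.093e+08 for the woodworking router, i.e. 89.59 dB(A).
So the woodworking router must be reduced from 95.8 to 89.59 dB(A): IL = 6.21 dB.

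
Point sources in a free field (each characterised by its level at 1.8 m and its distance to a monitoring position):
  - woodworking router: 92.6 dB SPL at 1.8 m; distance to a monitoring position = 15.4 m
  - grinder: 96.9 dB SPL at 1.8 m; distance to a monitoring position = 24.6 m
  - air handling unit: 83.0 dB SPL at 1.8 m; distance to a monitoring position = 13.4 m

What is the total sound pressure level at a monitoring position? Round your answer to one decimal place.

Apply inverse-square spreading to bring every level to the receiver, then sum 10^(L/10).
woodworking router: 92.6 − 20·log₁₀(15.4/1.8) = 92.6 − 18.64 = 73.96 dB SPL.
grinder: 96.9 − 20·log₁₀(24.6/1.8) = 96.9 − 22.71 = 74.19 dB SPL.
air handling unit: 83.0 − 20·log₁₀(13.4/1.8) = 83.0 − 17.44 = 65.56 dB SPL.
Σ 10^(L/10) = 5.468e+07 → L_total = 10·log₁₀(5.468e+07) = 77.38 dB SPL.

77.4 dB SPL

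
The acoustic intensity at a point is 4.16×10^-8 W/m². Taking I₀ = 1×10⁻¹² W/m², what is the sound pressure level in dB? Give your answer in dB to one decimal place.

Dividing by I₀ shifts the exponent by 12: I/I₀ = 4.16×10^4.
L = 10·(0.6191 + 4) = 46.19 dB.

46.2 dB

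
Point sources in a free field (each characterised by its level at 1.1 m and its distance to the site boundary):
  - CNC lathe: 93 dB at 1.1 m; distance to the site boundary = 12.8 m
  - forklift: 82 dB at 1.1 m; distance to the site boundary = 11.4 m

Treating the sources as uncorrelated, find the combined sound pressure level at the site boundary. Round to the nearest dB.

72 dB

First find each source's level at the receiver (point-source: −20·log₁₀(r/r_ref)), then combine on an intensity basis.
CNC lathe: 93 − 20·log₁₀(12.8/1.1) = 93 − 21.32 = 71.68 dB.
forklift: 82 − 20·log₁₀(11.4/1.1) = 82 − 20.31 = 61.69 dB.
Σ 10^(L/10) = 1.621e+07 → L_total = 10·log₁₀(1.621e+07) = 72.10 dB.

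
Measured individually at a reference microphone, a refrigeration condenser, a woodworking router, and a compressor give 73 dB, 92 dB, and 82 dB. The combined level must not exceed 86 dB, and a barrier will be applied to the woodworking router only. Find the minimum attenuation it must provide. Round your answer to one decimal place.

8.6 dB

Everything except the woodworking router sums to 10^(73/10) + 10^(82/10) = 1.784e+08 in linear terms, 82.51 dB.
To meet 86 dB overall, the treated woodworking router may contribute at most 10^(86/10) − 1.784e+08 = 2.197e+08, i.e. 83.42 dB.
So the woodworking router must be reduced from 92 to 83.42 dB: IL = 8.58 dB.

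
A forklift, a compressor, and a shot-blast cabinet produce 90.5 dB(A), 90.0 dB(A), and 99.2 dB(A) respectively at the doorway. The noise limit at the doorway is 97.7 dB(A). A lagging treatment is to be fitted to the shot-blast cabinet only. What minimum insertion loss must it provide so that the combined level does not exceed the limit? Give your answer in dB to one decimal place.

The untreated sources together contribute 10^(90.5/10) + 10^(90.0/10) = 2.122e+09, i.e. 93.27 dB(A).
The limit corresponds to 10^(97.7/10) = 5.888e+09; subtracting the fixed part leaves 3.766e+09 for the shot-blast cabinet, i.e. 95.76 dB(A).
Required insertion loss = 99.2 − 95.76 = 3.44 dB.

3.4 dB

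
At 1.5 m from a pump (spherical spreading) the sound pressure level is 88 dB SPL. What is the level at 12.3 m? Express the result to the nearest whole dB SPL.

70 dB SPL

Spherical spreading from a point source gives a 20·log₁₀(r₂/r₁) drop.
L₂ = 88 − 20·log₁₀(12.3/1.5) = 88 − 18.276 = 69.72 dB SPL.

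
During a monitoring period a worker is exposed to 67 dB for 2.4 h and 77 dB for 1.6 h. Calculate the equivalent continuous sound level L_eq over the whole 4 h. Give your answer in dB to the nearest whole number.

L_eq = 10·log₁₀[(1/T)·Σ tᵢ·10^(Lᵢ/10)] with T = 4 h.
Σ tᵢ·10^(Lᵢ/10) = 2.4·10^(67/10) + 1.6·10^(77/10) = 9.222e+07.
L_eq = 10·log₁₀(9.222e+07/4) = 73.63 dB.

74 dB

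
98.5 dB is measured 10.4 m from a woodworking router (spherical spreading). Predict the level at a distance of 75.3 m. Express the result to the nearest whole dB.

81 dB

Spherical spreading from a point source gives a 20·log₁₀(r₂/r₁) drop.
L₂ = 98.5 − 20·log₁₀(75.3/10.4) = 98.5 − 17.195 = 81.30 dB.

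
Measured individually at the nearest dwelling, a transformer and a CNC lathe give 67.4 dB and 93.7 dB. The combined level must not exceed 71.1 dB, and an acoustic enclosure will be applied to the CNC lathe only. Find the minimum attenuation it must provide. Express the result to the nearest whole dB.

Fixed contribution from the other source: Σ 10^(L/10) = 10^(67.4/10) = 5.495e+06 (67.40 dB).
The limit corresponds to 10^(71.1/10) = 1.288e+07; subtracting the fixed part leaves 7.387e+06 for the CNC lathe, i.e. 68.68 dB.
So the CNC lathe must be reduced from 93.7 to 68.68 dB: IL = 25.02 dB.

25 dB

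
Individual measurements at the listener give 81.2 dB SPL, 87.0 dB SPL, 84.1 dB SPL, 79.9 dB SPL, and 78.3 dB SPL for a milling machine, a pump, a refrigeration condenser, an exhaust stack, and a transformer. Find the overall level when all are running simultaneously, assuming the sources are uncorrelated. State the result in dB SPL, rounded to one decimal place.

For uncorrelated sources the intensities add, so convert each level to linear form, sum, and take 10·log₁₀ of the total.
Σ 10^(L/10) = 10^(81.2/10) + 10^(87.0/10) + 10^(84.1/10) + 10^(79.9/10) + 10^(78.3/10) = 1.055e+09.
L_total = 10·log₁₀(1.055e+09) = 90.23 dB SPL.

90.2 dB SPL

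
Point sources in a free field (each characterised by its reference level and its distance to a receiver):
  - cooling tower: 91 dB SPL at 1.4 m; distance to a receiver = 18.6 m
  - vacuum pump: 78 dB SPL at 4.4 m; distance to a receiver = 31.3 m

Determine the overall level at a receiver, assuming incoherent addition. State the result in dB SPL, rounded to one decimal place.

69.2 dB SPL

First find each source's level at the receiver (point-source: −20·log₁₀(r/r_ref)), then combine on an intensity basis.
cooling tower: 91 − 20·log₁₀(18.6/1.4) = 91 − 22.47 = 68.53 dB SPL.
vacuum pump: 78 − 20·log₁₀(31.3/4.4) = 78 − 17.04 = 60.96 dB SPL.
Σ 10^(L/10) = 8.379e+06 → L_total = 10·log₁₀(8.379e+06) = 69.23 dB SPL.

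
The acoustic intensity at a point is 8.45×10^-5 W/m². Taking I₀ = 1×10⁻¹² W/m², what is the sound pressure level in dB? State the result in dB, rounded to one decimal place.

79.3 dB

Dividing by I₀ shifts the exponent by 12: I/I₀ = 8.45×10^7.
L = 10·(0.9269 + 7) = 79.27 dB.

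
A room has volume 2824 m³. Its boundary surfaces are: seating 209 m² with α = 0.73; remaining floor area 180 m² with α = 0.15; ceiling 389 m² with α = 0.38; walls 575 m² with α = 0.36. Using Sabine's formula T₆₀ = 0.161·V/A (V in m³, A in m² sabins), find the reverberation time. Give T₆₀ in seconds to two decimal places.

A = Σ Sᵢαᵢ = 209·0.73 + 180·0.15 + 389·0.38 + 575·0.36 = 534.39 m².
T₆₀ = 0.161 × 2824 / 534.39 = 0.851 s.

0.85 s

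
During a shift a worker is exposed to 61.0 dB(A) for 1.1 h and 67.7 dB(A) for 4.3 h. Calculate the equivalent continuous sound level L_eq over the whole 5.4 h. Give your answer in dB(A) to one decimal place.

Weight each interval's intensity by its duration and average over T = 5.4 h:
Σ tᵢ·10^(Lᵢ/10) = 1.1·10^(61.0/10) + 4.3·10^(67.7/10) = 2.671e+07.
L_eq = 10·log₁₀(2.671e+07/5.4) = 66.94 dB(A).

66.9 dB(A)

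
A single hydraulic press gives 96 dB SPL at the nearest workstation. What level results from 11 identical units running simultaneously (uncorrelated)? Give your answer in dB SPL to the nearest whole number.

N identical incoherent sources raise the level by 10·log₁₀ N.
L_total = 96 + 10·log₁₀(11) = 96 + 10.414 = 106.41 dB SPL.

106 dB SPL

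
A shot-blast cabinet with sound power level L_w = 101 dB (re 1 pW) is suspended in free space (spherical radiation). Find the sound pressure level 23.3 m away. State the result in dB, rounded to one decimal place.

62.7 dB

The power spreads over a sphere of area 4π·r², so L_p = L_w − 10·log₁₀(4π·r²).
4π·r² = 6822 m², 10·log₁₀ of that is 38.339 dB.
L_p = 101 − 38.339 = 62.66 dB.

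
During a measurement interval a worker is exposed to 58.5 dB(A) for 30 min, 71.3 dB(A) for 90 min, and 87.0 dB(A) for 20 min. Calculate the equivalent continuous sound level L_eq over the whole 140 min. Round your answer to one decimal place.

79.1 dB(A)

L_eq = 10·log₁₀[(1/T)·Σ tᵢ·10^(Lᵢ/10)] with T = 140 min.
Σ tᵢ·10^(Lᵢ/10) = 30·10^(58.5/10) + 90·10^(71.3/10) + 20·10^(87.0/10) = 1.126e+10.
L_eq = 10·log₁₀(1.126e+10/140) = 79.05 dB(A).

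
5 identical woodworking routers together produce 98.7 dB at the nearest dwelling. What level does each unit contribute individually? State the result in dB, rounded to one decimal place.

5 equal contributions raise the level by 10·log₁₀ 5 = 6.990 dB, so each unit alone gives 98.7 − 6.990.

91.7 dB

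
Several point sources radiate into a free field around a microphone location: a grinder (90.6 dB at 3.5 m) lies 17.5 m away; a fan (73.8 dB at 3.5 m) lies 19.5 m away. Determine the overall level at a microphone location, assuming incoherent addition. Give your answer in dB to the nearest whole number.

77 dB

Apply inverse-square spreading to bring every level to the receiver, then sum 10^(L/10).
grinder: 90.6 − 20·log₁₀(17.5/3.5) = 90.6 − 13.98 = 76.62 dB.
fan: 73.8 − 20·log₁₀(19.5/3.5) = 73.8 − 14.92 = 58.88 dB.
Σ 10^(L/10) = 4.670e+07 → L_total = 10·log₁₀(4.670e+07) = 76.69 dB.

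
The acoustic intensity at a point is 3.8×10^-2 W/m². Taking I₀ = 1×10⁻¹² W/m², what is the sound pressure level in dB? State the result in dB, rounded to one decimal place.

105.8 dB

Dividing by I₀ shifts the exponent by 12: I/I₀ = 3.8×10^10.
L = 10·(0.5798 + 10) = 105.80 dB.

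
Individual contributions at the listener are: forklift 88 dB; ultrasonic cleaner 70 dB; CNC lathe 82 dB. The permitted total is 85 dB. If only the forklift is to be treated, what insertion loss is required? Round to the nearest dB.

6 dB

The untreated sources together contribute 10^(70/10) + 10^(82/10) = 1.685e+08, i.e. 82.27 dB.
To meet 85 dB overall, the treated forklift may contribute at most 10^(85/10) − 1.685e+08 = 1.477e+08, i.e. 81.69 dB.
So the forklift must be reduced from 88 to 81.69 dB: IL = 6.31 dB.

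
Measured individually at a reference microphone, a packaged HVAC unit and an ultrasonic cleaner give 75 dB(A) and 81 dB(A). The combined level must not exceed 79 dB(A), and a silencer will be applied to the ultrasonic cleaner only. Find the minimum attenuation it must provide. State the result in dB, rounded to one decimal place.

Fixed contribution from the other source: Σ 10^(L/10) = 10^(75/10) = 3.162e+07 (75.00 dB(A)).
The limit corresponds to 10^(79/10) = 7.943e+07; subtracting the fixed part leaves 4.781e+07 for the ultrasonic cleaner, i.e. 76.80 dB(A).
So the ultrasonic cleaner must be reduced from 81 to 76.80 dB(A): IL = 4.20 dB.

4.2 dB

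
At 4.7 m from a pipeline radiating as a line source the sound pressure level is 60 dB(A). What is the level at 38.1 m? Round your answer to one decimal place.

50.9 dB(A)

Cylindrical spreading from a line source gives a 10·log₁₀(r₂/r₁) drop.
L₂ = 60 − 10·log₁₀(38.1/4.7) = 60 − 9.088 = 50.91 dB(A).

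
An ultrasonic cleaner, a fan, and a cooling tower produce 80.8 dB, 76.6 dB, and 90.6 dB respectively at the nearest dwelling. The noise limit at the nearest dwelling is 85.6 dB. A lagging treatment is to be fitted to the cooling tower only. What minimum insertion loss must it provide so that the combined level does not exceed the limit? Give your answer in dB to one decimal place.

Fixed contribution from the other sources: Σ 10^(L/10) = 10^(80.8/10) + 10^(76.6/10) = 1.659e+08 (82.20 dB).
The limit corresponds to 10^(85.6/10) = 3.631e+08; subtracting the fixed part leaves 1.971e+08 for the cooling tower, i.e. 82.95 dB.
Required insertion loss = 90.6 − 82.95 = 7.65 dB.

7.7 dB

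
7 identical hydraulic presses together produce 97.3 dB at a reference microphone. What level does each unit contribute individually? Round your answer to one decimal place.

For N identical incoherent sources L_total = L₁ + 10·log₁₀ N, so L₁ = 97.3 − 10·log₁₀(7) = 97.3 − 8.451.

88.8 dB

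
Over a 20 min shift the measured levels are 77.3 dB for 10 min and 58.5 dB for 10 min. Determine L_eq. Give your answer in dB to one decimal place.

74.3 dB

The energy average is taken in the linear domain: L_eq = 10·log₁₀[(Σ tᵢ·10^(Lᵢ/10))/T], T = 20 min.
Σ tᵢ·10^(Lᵢ/10) = 10·10^(77.3/10) + 10·10^(58.5/10) = 5.441e+08.
L_eq = 10·log₁₀(5.441e+08/20) = 74.35 dB.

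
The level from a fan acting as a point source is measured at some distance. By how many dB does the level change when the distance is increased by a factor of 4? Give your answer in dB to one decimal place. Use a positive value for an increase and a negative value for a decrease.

Point-source spreading: ΔL = −20·log₁₀(r₂/r₁).
ΔL = −20·log₁₀(4) = -12.04 dB.

-12.0 dB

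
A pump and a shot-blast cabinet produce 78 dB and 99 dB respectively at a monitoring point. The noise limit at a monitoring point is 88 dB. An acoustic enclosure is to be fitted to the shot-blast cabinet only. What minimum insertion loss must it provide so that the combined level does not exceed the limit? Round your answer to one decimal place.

11.5 dB

The untreated sources together contribute 10^(78/10) = 6.310e+07, i.e. 78.00 dB.
To meet 88 dB overall, the treated shot-blast cabinet may contribute at most 10^(88/10) − 6.310e+07 = 5.679e+08, i.e. 87.54 dB.
So the shot-blast cabinet must be reduced from 99 to 87.54 dB: IL = 11.46 dB.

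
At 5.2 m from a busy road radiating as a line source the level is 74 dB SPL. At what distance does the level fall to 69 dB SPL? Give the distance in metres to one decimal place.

The 5.0 dB drop corresponds to a distance ratio of 10^(5.0/10) for a line source.
r₂ = 5.2·10^((74−69)/10) = 5.2·10^(5.0/10) = 16.44 m.

16.4 m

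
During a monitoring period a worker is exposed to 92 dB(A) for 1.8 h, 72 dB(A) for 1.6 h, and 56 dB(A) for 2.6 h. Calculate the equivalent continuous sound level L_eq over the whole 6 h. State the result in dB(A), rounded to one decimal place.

86.8 dB(A)

L_eq = 10·log₁₀[(1/T)·Σ tᵢ·10^(Lᵢ/10)] with T = 6 h.
Σ tᵢ·10^(Lᵢ/10) = 1.8·10^(92/10) + 1.6·10^(72/10) + 2.6·10^(56/10) = 2.879e+09.
L_eq = 10·log₁₀(2.879e+09/6) = 86.81 dB(A).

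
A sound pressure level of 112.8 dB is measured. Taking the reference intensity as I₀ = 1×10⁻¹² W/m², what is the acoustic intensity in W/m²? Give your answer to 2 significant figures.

0.19 W/m²

L = 10·log₁₀(I/I₀) ⇒ I = I₀·10^(L/10) = 10⁻¹² × 10^11.28.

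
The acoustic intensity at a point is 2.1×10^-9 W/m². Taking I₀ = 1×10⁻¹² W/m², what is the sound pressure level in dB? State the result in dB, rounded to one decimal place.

33.2 dB

I/I₀ = 2.1×10^-9/10⁻¹² = 2.1×10^3, and L = 10·log₁₀(I/I₀).
L = 10·(0.3222 + 3) = 33.22 dB.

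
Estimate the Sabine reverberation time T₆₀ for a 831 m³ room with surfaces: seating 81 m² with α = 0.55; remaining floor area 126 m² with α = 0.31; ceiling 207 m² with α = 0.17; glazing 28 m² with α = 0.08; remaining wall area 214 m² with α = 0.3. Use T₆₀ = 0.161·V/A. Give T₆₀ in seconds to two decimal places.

Total absorption A = 81·0.55 + 126·0.31 + 207·0.17 + 28·0.08 + 214·0.3 = 185.24 m² sabins.
T₆₀ = 0.161 × 831 / 185.24 = 0.722 s.

0.72 s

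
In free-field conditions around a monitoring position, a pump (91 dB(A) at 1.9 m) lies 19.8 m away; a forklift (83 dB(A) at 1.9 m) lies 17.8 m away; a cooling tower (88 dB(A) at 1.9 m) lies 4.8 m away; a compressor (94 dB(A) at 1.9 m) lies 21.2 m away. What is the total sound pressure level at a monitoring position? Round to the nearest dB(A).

Propagate each source to the receiver with L = L_ref − 20·log₁₀(r/r_ref), then add intensities.
pump: 91 − 20·log₁₀(19.8/1.9) = 91 − 20.36 = 70.64 dB(A).
forklift: 83 − 20·log₁₀(17.8/1.9) = 83 − 19.43 = 63.57 dB(A).
cooling tower: 88 − 20·log₁₀(4.8/1.9) = 88 − 8.05 = 79.95 dB(A).
compressor: 94 − 20·log₁₀(21.2/1.9) = 94 − 20.95 = 73.05 dB(A).
Σ 10^(L/10) = 1.329e+08 → L_total = 10·log₁₀(1.329e+08) = 81.24 dB(A).

81 dB(A)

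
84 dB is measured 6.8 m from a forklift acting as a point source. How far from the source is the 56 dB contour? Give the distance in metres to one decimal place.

170.8 m

For a point source L₁ − L₂ = 20·log₁₀(r₂/r₁), so r₂ = r₁·10^((L₁−L₂)/20).
r₂ = 6.8·10^((84−56)/20) = 6.8·10^(28.0/20) = 170.81 m.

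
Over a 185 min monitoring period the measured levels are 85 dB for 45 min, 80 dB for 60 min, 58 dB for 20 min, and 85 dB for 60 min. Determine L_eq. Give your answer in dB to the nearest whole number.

83 dB

Weight each interval's intensity by its duration and average over T = 185 min:
Σ tᵢ·10^(Lᵢ/10) = 45·10^(85/10) + 60·10^(80/10) + 20·10^(58/10) + 60·10^(85/10) = 3.922e+10.
L_eq = 10·log₁₀(3.922e+10/185) = 83.26 dB.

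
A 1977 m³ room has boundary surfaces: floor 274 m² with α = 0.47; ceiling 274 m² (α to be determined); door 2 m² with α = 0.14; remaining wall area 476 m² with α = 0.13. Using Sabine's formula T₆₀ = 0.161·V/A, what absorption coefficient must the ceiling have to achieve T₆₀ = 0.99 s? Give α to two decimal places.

Required total absorption A = 0.161·1977/0.99 = 321.51 m².
Absorption from the other surfaces = 274·0.47 + 2·0.14 + 476·0.13 = 190.94 m², so the ceiling must supply 130.57 m² over 274 m².
α = 130.57/274 = 0.477.

0.48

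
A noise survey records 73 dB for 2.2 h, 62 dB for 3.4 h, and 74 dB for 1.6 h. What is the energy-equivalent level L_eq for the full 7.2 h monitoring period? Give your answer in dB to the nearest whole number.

71 dB

Weight each interval's intensity by its duration and average over T = 7.2 h:
Σ tᵢ·10^(Lᵢ/10) = 2.2·10^(73/10) + 3.4·10^(62/10) + 1.6·10^(74/10) = 8.947e+07.
L_eq = 10·log₁₀(8.947e+07/7.2) = 70.94 dB.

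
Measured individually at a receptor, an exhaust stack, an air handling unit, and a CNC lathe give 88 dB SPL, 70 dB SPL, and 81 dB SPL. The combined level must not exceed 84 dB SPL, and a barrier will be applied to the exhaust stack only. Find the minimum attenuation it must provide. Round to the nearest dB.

Fixed contribution from the other sources: Σ 10^(L/10) = 10^(70/10) + 10^(81/10) = 1.359e+08 (81.33 dB SPL).
To meet 84 dB SPL overall, the treated exhaust stack may contribute at most 10^(84/10) − 1.359e+08 = 1.153e+08, i.e. 80.62 dB SPL.
Required insertion loss = 88 − 80.62 = 7.38 dB.

7 dB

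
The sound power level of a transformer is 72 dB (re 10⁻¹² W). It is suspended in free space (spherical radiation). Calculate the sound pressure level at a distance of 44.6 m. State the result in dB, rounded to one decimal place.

The power spreads over a sphere of area 4π·r², so L_p = L_w − 10·log₁₀(4π·r²).
4π·r² = 2.5e+04 m², 10·log₁₀ of that is 43.979 dB.
L_p = 72 − 43.979 = 28.02 dB.

28.0 dB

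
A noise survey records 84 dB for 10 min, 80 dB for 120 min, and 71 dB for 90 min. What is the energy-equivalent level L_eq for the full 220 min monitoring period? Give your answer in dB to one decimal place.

78.5 dB

The energy average is taken in the linear domain: L_eq = 10·log₁₀[(Σ tᵢ·10^(Lᵢ/10))/T], T = 220 min.
Σ tᵢ·10^(Lᵢ/10) = 10·10^(84/10) + 120·10^(80/10) + 90·10^(71/10) = 1.564e+10.
L_eq = 10·log₁₀(1.564e+10/220) = 78.52 dB.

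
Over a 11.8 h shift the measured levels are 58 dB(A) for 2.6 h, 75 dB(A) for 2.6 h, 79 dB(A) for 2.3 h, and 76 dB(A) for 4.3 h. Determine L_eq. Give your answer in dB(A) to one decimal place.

75.7 dB(A)

The energy average is taken in the linear domain: L_eq = 10·log₁₀[(Σ tᵢ·10^(Lᵢ/10))/T], T = 11.8 h.
Σ tᵢ·10^(Lᵢ/10) = 2.6·10^(58/10) + 2.6·10^(75/10) + 2.3·10^(79/10) + 4.3·10^(76/10) = 4.377e+08.
L_eq = 10·log₁₀(4.377e+08/11.8) = 75.69 dB(A).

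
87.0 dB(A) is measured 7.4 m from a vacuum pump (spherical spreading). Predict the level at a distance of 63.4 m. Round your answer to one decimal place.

For a point source, L₂ = L₁ − 20·log₁₀(r₂/r₁).
L₂ = 87.0 − 20·log₁₀(63.4/7.4) = 87.0 − 18.657 = 68.34 dB(A).

68.3 dB(A)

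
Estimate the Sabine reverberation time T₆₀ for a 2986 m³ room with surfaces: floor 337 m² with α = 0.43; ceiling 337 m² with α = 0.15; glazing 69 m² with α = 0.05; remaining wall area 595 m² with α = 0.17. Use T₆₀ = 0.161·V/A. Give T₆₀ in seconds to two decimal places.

1.60 s

Total absorption A = 337·0.43 + 337·0.15 + 69·0.05 + 595·0.17 = 300.06 m² sabins.
T₆₀ = 0.161 × 2986 / 300.06 = 1.602 s.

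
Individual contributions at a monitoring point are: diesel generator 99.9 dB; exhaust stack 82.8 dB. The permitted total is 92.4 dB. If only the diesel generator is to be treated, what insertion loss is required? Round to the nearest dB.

Fixed contribution from the other source: Σ 10^(L/10) = 10^(82.8/10) = 1.905e+08 (82.80 dB).
The limit corresponds to 10^(92.4/10) = 1.738e+09; subtracting the fixed part leaves 1.547e+09 for the diesel generator, i.e. 91.90 dB.
Required insertion loss = 99.9 − 91.90 = 8.00 dB.

8 dB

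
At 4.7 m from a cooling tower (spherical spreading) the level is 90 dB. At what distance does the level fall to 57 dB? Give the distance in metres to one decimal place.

209.9 m

The 33.0 dB drop corresponds to a distance ratio of 10^(33.0/20) for a point source.
r₂ = 4.7·10^((90−57)/20) = 4.7·10^(33.0/20) = 209.94 m.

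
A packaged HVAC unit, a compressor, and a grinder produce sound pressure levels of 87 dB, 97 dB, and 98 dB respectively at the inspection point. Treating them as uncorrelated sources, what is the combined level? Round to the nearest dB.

101 dB

Incoherent sources combine by intensity addition: L_total = 10·log₁₀(Σ 10^(L_i/10)).
Σ 10^(L/10) = 10^(87/10) + 10^(97/10) + 10^(98/10) = 1.182e+10.
L_total = 10·log₁₀(1.182e+10) = 100.73 dB.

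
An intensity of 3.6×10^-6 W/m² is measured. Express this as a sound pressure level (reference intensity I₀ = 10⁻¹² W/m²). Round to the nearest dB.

L = 10·log₁₀(I/I₀) = 10·log₁₀(3.6×10^-6/10⁻¹²) = 10·log₁₀(3.6×10^6).
L = 10·(0.5563 + 6) = 65.56 dB.

66 dB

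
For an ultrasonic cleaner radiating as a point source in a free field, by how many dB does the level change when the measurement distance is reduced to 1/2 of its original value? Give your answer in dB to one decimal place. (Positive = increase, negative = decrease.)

+6.0 dB

With spherical spreading the level changes by −20·log₁₀(r₂/r₁).
ΔL = −20·log₁₀(0.5) = +6.02 dB.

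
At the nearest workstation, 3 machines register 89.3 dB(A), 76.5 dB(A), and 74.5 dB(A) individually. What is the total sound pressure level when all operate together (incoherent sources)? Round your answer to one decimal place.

For uncorrelated sources the intensities add, so convert each level to linear form, sum, and take 10·log₁₀ of the total.
Σ 10^(L/10) = 10^(89.3/10) + 10^(76.5/10) + 10^(74.5/10) = 9.240e+08.
L_total = 10·log₁₀(9.240e+08) = 89.66 dB(A).

89.7 dB(A)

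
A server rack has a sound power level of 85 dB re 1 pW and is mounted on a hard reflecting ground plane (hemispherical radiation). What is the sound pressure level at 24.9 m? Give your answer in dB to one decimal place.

49.1 dB

The power spreads over a hemisphere of area 2π·r², so L_p = L_w − 10·log₁₀(2π·r²).
2π·r² = 3896 m², 10·log₁₀ of that is 35.906 dB.
L_p = 85 − 35.906 = 49.09 dB.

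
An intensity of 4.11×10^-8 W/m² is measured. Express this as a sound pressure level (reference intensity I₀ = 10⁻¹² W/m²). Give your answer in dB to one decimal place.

46.1 dB

Dividing by I₀ shifts the exponent by 12: I/I₀ = 4.11×10^4.
L = 10·(0.6138 + 4) = 46.14 dB.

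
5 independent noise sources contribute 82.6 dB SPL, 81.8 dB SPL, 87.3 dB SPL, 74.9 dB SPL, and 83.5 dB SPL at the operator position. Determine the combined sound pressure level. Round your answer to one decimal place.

For uncorrelated sources the intensities add, so convert each level to linear form, sum, and take 10·log₁₀ of the total.
Σ 10^(L/10) = 10^(82.6/10) + 10^(81.8/10) + 10^(87.3/10) + 10^(74.9/10) + 10^(83.5/10) = 1.125e+09.
L_total = 10·log₁₀(1.125e+09) = 90.51 dB SPL.

90.5 dB SPL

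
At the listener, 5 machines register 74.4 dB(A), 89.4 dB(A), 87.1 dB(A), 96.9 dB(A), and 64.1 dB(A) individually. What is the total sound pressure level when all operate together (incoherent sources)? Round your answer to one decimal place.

98.0 dB(A)

Incoherent sources combine by intensity addition: L_total = 10·log₁₀(Σ 10^(L_i/10)).
Σ 10^(L/10) = 10^(74.4/10) + 10^(89.4/10) + 10^(87.1/10) + 10^(96.9/10) + 10^(64.1/10) = 6.312e+09.
L_total = 10·log₁₀(6.312e+09) = 98.00 dB(A).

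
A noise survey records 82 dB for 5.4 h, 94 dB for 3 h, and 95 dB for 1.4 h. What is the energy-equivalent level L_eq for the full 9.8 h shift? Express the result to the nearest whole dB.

The energy average is taken in the linear domain: L_eq = 10·log₁₀[(Σ tᵢ·10^(Lᵢ/10))/T], T = 9.8 h.
Σ tᵢ·10^(Lᵢ/10) = 5.4·10^(82/10) + 3·10^(94/10) + 1.4·10^(95/10) = 1.282e+10.
L_eq = 10·log₁₀(1.282e+10/9.8) = 91.17 dB.

91 dB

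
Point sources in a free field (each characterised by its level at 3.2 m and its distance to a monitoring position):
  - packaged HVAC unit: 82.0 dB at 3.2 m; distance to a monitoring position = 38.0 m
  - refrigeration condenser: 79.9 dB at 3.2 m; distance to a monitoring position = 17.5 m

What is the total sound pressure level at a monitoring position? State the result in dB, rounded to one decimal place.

66.4 dB

First find each source's level at the receiver (point-source: −20·log₁₀(r/r_ref)), then combine on an intensity basis.
packaged HVAC unit: 82.0 − 20·log₁₀(38.0/3.2) = 82.0 − 21.49 = 60.51 dB.
refrigeration condenser: 79.9 − 20·log₁₀(17.5/3.2) = 79.9 − 14.76 = 65.14 dB.
Σ 10^(L/10) = 4.391e+06 → L_total = 10·log₁₀(4.391e+06) = 66.43 dB.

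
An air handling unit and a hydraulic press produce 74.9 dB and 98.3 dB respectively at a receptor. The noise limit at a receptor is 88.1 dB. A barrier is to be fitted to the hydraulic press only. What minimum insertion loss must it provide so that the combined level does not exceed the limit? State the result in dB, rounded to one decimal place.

10.4 dB

Everything except the hydraulic press sums to 10^(74.9/10) = 3.090e+07 in linear terms, 74.90 dB.
To meet 88.1 dB overall, the treated hydraulic press may contribute at most 10^(88.1/10) − 3.090e+07 = 6.148e+08, i.e. 87.89 dB.
So the hydraulic press must be reduced from 98.3 to 87.89 dB: IL = 10.41 dB.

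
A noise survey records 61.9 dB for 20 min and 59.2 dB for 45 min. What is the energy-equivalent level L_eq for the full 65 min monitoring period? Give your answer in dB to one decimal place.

The energy average is taken in the linear domain: L_eq = 10·log₁₀[(Σ tᵢ·10^(Lᵢ/10))/T], T = 65 min.
Σ tᵢ·10^(Lᵢ/10) = 20·10^(61.9/10) + 45·10^(59.2/10) = 6.841e+07.
L_eq = 10·log₁₀(6.841e+07/65) = 60.22 dB.

60.2 dB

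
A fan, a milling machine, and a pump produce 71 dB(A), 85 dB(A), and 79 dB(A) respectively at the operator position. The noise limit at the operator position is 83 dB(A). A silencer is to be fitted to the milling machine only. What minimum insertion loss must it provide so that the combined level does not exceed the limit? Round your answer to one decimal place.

The untreated sources together contribute 10^(71/10) + 10^(79/10) = 9.202e+07, i.e. 79.64 dB(A).
The limit corresponds to 10^(83/10) = 1.995e+08; subtracting the fixed part leaves 1.075e+08 for the milling machine, i.e. 80.31 dB(A).
Required insertion loss = 85 − 80.31 = 4.69 dB.

4.7 dB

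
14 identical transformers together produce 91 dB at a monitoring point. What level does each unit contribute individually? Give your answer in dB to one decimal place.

Dividing the total intensity by 14 lowers the level by 10·log₁₀ 14 = 11.461 dB: L₁ = 91 − 11.461.

79.5 dB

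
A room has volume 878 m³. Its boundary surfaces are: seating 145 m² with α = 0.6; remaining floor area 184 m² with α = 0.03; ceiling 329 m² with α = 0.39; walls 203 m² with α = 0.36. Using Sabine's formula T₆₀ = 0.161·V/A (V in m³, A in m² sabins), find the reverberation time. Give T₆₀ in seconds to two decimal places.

0.48 s

A = Σ Sᵢαᵢ = 145·0.6 + 184·0.03 + 329·0.39 + 203·0.36 = 293.91 m².
T₆₀ = 0.161 × 878 / 293.91 = 0.481 s.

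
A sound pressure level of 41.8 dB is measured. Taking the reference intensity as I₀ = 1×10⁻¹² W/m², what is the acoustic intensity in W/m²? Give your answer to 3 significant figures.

1.51e-08 W/m²

L = 10·log₁₀(I/I₀) ⇒ I = I₀·10^(L/10) = 10⁻¹² × 10^4.18.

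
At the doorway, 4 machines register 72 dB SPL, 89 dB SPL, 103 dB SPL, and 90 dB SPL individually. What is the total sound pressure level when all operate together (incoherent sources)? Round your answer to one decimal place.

103.4 dB SPL

Incoherent sources combine by intensity addition: L_total = 10·log₁₀(Σ 10^(L_i/10)).
Σ 10^(L/10) = 10^(72/10) + 10^(89/10) + 10^(103/10) + 10^(90/10) = 2.176e+10.
L_total = 10·log₁₀(2.176e+10) = 103.38 dB SPL.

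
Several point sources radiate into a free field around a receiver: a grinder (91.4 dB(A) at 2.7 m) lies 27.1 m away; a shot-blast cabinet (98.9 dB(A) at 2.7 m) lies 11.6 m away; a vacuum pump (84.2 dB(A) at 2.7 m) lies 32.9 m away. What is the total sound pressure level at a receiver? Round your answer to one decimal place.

First find each source's level at the receiver (point-source: −20·log₁₀(r/r_ref)), then combine on an intensity basis.
grinder: 91.4 − 20·log₁₀(27.1/2.7) = 91.4 − 20.03 = 71.37 dB(A).
shot-blast cabinet: 98.9 − 20·log₁₀(11.6/2.7) = 98.9 − 12.66 = 86.24 dB(A).
vacuum pump: 84.2 − 20·log₁₀(32.9/2.7) = 84.2 − 21.72 = 62.48 dB(A).
Σ 10^(L/10) = 4.360e+08 → L_total = 10·log₁₀(4.360e+08) = 86.40 dB(A).

86.4 dB(A)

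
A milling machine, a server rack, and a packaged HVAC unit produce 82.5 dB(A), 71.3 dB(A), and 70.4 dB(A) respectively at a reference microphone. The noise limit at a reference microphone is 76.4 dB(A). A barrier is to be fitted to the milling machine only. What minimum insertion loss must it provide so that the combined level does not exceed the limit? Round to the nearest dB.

10 dB

Fixed contribution from the other sources: Σ 10^(L/10) = 10^(71.3/10) + 10^(70.4/10) = 2.445e+07 (73.88 dB(A)).
To meet 76.4 dB(A) overall, the treated milling machine may contribute at most 10^(76.4/10) − 2.445e+07 = 1.920e+07, i.e. 72.83 dB(A).
Required insertion loss = 82.5 − 72.83 = 9.67 dB.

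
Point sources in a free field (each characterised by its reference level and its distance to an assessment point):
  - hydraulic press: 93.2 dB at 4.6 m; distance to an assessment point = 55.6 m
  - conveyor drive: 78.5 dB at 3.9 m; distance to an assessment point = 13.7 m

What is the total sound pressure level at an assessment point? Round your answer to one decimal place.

73.0 dB

Apply inverse-square spreading to bring every level to the receiver, then sum 10^(L/10).
hydraulic press: 93.2 − 20·log₁₀(55.6/4.6) = 93.2 − 21.65 = 71.55 dB.
conveyor drive: 78.5 − 20·log₁₀(13.7/3.9) = 78.5 − 10.91 = 67.59 dB.
Σ 10^(L/10) = 2.004e+07 → L_total = 10·log₁₀(2.004e+07) = 73.02 dB.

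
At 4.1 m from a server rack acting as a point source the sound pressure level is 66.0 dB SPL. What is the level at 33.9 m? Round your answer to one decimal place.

Point-source attenuation: ΔL = 20·log₁₀(r₂/r₁) = 20·log₁₀(33.9/4.1) = 18.348 dB.
L₂ = 66.0 − 20·log₁₀(33.9/4.1) = 66.0 − 18.348 = 47.65 dB SPL.

47.7 dB SPL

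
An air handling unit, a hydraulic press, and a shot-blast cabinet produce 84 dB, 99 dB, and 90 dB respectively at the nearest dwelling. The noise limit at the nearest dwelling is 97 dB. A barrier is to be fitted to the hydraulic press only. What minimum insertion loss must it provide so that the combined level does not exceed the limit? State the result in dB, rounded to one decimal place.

3.2 dB

The untreated sources together contribute 10^(84/10) + 10^(90/10) = 1.251e+09, i.e. 90.97 dB.
The limit corresponds to 10^(97/10) = 5.012e+09; subtracting the fixed part leaves 3.761e+09 for the hydraulic press, i.e. 95.75 dB.
Required insertion loss = 99 − 95.75 = 3.25 dB.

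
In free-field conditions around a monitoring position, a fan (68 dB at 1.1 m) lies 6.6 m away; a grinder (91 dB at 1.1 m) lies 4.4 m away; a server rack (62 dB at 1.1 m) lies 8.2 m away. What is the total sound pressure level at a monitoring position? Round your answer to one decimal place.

79.0 dB

Apply inverse-square spreading to bring every level to the receiver, then sum 10^(L/10).
fan: 68 − 20·log₁₀(6.6/1.1) = 68 − 15.56 = 52.44 dB.
grinder: 91 − 20·log₁₀(4.4/1.1) = 91 − 12.04 = 78.96 dB.
server rack: 62 − 20·log₁₀(8.2/1.1) = 62 − 17.45 = 44.55 dB.
Σ 10^(L/10) = 7.889e+07 → L_total = 10·log₁₀(7.889e+07) = 78.97 dB.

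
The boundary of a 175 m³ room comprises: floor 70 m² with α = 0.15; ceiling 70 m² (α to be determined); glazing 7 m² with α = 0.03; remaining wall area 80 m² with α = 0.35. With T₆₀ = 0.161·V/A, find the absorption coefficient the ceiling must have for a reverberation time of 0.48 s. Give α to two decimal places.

0.29

From T₆₀ = 0.161·V/A, the target T₆₀ = 0.48 s needs A = 0.161·175/0.48 = 58.70 m².
Absorption from the other surfaces = 70·0.15 + 7·0.03 + 80·0.35 = 38.71 m², so the ceiling must supply 19.99 m² over 70 m².
α = 19.99/70 = 0.286.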